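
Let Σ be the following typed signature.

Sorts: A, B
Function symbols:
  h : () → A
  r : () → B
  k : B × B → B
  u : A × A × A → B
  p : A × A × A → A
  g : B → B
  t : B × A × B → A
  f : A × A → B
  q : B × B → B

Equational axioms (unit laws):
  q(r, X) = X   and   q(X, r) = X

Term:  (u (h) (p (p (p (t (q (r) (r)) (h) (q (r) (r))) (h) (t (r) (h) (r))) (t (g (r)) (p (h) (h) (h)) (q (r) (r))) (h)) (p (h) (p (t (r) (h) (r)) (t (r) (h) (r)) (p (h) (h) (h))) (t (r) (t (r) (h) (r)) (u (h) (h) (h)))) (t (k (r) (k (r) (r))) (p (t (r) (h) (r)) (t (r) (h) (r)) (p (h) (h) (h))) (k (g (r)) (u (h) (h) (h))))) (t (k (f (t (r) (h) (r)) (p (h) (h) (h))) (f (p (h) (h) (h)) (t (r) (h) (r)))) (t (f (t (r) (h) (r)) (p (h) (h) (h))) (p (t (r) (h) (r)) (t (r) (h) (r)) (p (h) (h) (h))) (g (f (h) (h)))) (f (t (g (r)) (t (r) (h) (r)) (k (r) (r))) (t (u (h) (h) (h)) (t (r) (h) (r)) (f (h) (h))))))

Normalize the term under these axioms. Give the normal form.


normal form = (u (h) (p (p (p (t (r) (h) (r)) (h) (t (r) (h) (r))) (t (g (r)) (p (h) (h) (h)) (r)) (h)) (p (h) (p (t (r) (h) (r)) (t (r) (h) (r)) (p (h) (h) (h))) (t (r) (t (r) (h) (r)) (u (h) (h) (h)))) (t (k (r) (k (r) (r))) (p (t (r) (h) (r)) (t (r) (h) (r)) (p (h) (h) (h))) (k (g (r)) (u (h) (h) (h))))) (t (k (f (t (r) (h) (r)) (p (h) (h) (h))) (f (p (h) (h) (h)) (t (r) (h) (r)))) (t (f (t (r) (h) (r)) (p (h) (h) (h))) (p (t (r) (h) (r)) (t (r) (h) (r)) (p (h) (h) (h))) (g (f (h) (h)))) (f (t (g (r)) (t (r) (h) (r)) (k (r) (r))) (t (u (h) (h) (h)) (t (r) (h) (r)) (f (h) (h))))))

1. (u (h) (p (p (p (t (q (r) (r)) (h) (q (r) (r))) (h) (t (r) (h) (r))) (t (g (r)) (p (h) (h) (h)) (q (r) (r))) (h)) (p (h) (p (t (r) (h) (r)) (t (r) (h) (r)) (p (h) (h) (h))) (t (r) (t (r) (h) (r)) (u (h) (h) (h)))) (t (k (r) (k (r) (r))) (p (t (r) (h) (r)) (t (r) (h) (r)) (p (h) (h) (h))) (k (g (r)) (u (h) (h) (h))))) (t (k (f (t (r) (h) (r)) (p (h) (h) (h))) (f (p (h) (h) (h)) (t (r) (h) (r)))) (t (f (t (r) (h) (r)) (p (h) (h) (h))) (p (t (r) (h) (r)) (t (r) (h) (r)) (p (h) (h) (h))) (g (f (h) (h)))) (f (t (g (r)) (t (r) (h) (r)) (k (r) (r))) (t (u (h) (h) (h)) (t (r) (h) (r)) (f (h) (h))))))  →  (u (h) (p (p (p (t (r) (h) (q (r) (r))) (h) (t (r) (h) (r))) (t (g (r)) (p (h) (h) (h)) (q (r) (r))) (h)) (p (h) (p (t (r) (h) (r)) (t (r) (h) (r)) (p (h) (h) (h))) (t (r) (t (r) (h) (r)) (u (h) (h) (h)))) (t (k (r) (k (r) (r))) (p (t (r) (h) (r)) (t (r) (h) (r)) (p (h) (h) (h))) (k (g (r)) (u (h) (h) (h))))) (t (k (f (t (r) (h) (r)) (p (h) (h) (h))) (f (p (h) (h) (h)) (t (r) (h) (r)))) (t (f (t (r) (h) (r)) (p (h) (h) (h))) (p (t (r) (h) (r)) (t (r) (h) (r)) (p (h) (h) (h))) (g (f (h) (h)))) (f (t (g (r)) (t (r) (h) (r)) (k (r) (r))) (t (u (h) (h) (h)) (t (r) (h) (r)) (f (h) (h))))))
2. (u (h) (p (p (p (t (r) (h) (q (r) (r))) (h) (t (r) (h) (r))) (t (g (r)) (p (h) (h) (h)) (q (r) (r))) (h)) (p (h) (p (t (r) (h) (r)) (t (r) (h) (r)) (p (h) (h) (h))) (t (r) (t (r) (h) (r)) (u (h) (h) (h)))) (t (k (r) (k (r) (r))) (p (t (r) (h) (r)) (t (r) (h) (r)) (p (h) (h) (h))) (k (g (r)) (u (h) (h) (h))))) (t (k (f (t (r) (h) (r)) (p (h) (h) (h))) (f (p (h) (h) (h)) (t (r) (h) (r)))) (t (f (t (r) (h) (r)) (p (h) (h) (h))) (p (t (r) (h) (r)) (t (r) (h) (r)) (p (h) (h) (h))) (g (f (h) (h)))) (f (t (g (r)) (t (r) (h) (r)) (k (r) (r))) (t (u (h) (h) (h)) (t (r) (h) (r)) (f (h) (h))))))  →  (u (h) (p (p (p (t (r) (h) (r)) (h) (t (r) (h) (r))) (t (g (r)) (p (h) (h) (h)) (q (r) (r))) (h)) (p (h) (p (t (r) (h) (r)) (t (r) (h) (r)) (p (h) (h) (h))) (t (r) (t (r) (h) (r)) (u (h) (h) (h)))) (t (k (r) (k (r) (r))) (p (t (r) (h) (r)) (t (r) (h) (r)) (p (h) (h) (h))) (k (g (r)) (u (h) (h) (h))))) (t (k (f (t (r) (h) (r)) (p (h) (h) (h))) (f (p (h) (h) (h)) (t (r) (h) (r)))) (t (f (t (r) (h) (r)) (p (h) (h) (h))) (p (t (r) (h) (r)) (t (r) (h) (r)) (p (h) (h) (h))) (g (f (h) (h)))) (f (t (g (r)) (t (r) (h) (r)) (k (r) (r))) (t (u (h) (h) (h)) (t (r) (h) (r)) (f (h) (h))))))
3. (u (h) (p (p (p (t (r) (h) (r)) (h) (t (r) (h) (r))) (t (g (r)) (p (h) (h) (h)) (q (r) (r))) (h)) (p (h) (p (t (r) (h) (r)) (t (r) (h) (r)) (p (h) (h) (h))) (t (r) (t (r) (h) (r)) (u (h) (h) (h)))) (t (k (r) (k (r) (r))) (p (t (r) (h) (r)) (t (r) (h) (r)) (p (h) (h) (h))) (k (g (r)) (u (h) (h) (h))))) (t (k (f (t (r) (h) (r)) (p (h) (h) (h))) (f (p (h) (h) (h)) (t (r) (h) (r)))) (t (f (t (r) (h) (r)) (p (h) (h) (h))) (p (t (r) (h) (r)) (t (r) (h) (r)) (p (h) (h) (h))) (g (f (h) (h)))) (f (t (g (r)) (t (r) (h) (r)) (k (r) (r))) (t (u (h) (h) (h)) (t (r) (h) (r)) (f (h) (h))))))  →  (u (h) (p (p (p (t (r) (h) (r)) (h) (t (r) (h) (r))) (t (g (r)) (p (h) (h) (h)) (r)) (h)) (p (h) (p (t (r) (h) (r)) (t (r) (h) (r)) (p (h) (h) (h))) (t (r) (t (r) (h) (r)) (u (h) (h) (h)))) (t (k (r) (k (r) (r))) (p (t (r) (h) (r)) (t (r) (h) (r)) (p (h) (h) (h))) (k (g (r)) (u (h) (h) (h))))) (t (k (f (t (r) (h) (r)) (p (h) (h) (h))) (f (p (h) (h) (h)) (t (r) (h) (r)))) (t (f (t (r) (h) (r)) (p (h) (h) (h))) (p (t (r) (h) (r)) (t (r) (h) (r)) (p (h) (h) (h))) (g (f (h) (h)))) (f (t (g (r)) (t (r) (h) (r)) (k (r) (r))) (t (u (h) (h) (h)) (t (r) (h) (r)) (f (h) (h))))))


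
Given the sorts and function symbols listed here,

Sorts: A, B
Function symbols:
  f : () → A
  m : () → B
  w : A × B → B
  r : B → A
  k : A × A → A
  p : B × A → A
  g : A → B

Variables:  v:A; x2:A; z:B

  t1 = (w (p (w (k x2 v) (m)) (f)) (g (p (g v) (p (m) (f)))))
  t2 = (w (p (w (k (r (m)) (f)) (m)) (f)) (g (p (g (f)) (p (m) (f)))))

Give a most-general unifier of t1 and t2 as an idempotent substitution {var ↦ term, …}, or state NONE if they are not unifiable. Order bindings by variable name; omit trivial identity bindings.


{v ↦ (f), x2 ↦ (r (m))}


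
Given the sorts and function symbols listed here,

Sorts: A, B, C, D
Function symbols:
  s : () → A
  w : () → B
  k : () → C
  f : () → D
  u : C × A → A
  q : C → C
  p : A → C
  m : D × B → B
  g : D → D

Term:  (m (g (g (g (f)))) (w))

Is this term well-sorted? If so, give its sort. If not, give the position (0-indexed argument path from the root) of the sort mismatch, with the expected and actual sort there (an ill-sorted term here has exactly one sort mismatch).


        (f) : D
      (g (f)) : D
    (g (g (f))) : D
  (g (g (g (f)))) : D
  (w) : B
(m (g (g (g (f)))) (w)) : B

well-sorted; sort = B


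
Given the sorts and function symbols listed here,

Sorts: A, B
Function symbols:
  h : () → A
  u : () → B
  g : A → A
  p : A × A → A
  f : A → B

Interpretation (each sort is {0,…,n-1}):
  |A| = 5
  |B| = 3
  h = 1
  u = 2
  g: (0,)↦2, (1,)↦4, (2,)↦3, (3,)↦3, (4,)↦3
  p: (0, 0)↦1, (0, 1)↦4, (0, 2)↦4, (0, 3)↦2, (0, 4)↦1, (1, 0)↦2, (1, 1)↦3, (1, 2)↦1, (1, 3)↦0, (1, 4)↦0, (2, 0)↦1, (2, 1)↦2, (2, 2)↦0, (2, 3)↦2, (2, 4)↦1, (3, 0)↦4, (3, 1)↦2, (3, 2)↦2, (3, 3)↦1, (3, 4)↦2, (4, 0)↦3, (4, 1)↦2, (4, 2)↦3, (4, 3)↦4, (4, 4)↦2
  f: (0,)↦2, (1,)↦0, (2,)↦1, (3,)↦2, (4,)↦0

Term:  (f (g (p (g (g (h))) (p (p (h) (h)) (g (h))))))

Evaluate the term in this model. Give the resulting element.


value = 2

  h = 1
  (g (h)) = g(1,) = 4
  (g (g (h))) = g(4,) = 3
  h = 1
  h = 1
  (p (h) (h)) = p(1, 1) = 3
  h = 1
  (g (h)) = g(1,) = 4
  (p (p (h) (h)) (g (h))) = p(3, 4) = 2
  (p (g (g (h))) (p (p (h) (h)) (g (h)))) = p(3, 2) = 2
  (g (p (g (g (h))) (p (p (h) (h)) (g (h))))) = g(2,) = 3
  (f (g (p (g (g (h))) (p (p (h) (h)) (g (h)))))) = f(3,) = 2


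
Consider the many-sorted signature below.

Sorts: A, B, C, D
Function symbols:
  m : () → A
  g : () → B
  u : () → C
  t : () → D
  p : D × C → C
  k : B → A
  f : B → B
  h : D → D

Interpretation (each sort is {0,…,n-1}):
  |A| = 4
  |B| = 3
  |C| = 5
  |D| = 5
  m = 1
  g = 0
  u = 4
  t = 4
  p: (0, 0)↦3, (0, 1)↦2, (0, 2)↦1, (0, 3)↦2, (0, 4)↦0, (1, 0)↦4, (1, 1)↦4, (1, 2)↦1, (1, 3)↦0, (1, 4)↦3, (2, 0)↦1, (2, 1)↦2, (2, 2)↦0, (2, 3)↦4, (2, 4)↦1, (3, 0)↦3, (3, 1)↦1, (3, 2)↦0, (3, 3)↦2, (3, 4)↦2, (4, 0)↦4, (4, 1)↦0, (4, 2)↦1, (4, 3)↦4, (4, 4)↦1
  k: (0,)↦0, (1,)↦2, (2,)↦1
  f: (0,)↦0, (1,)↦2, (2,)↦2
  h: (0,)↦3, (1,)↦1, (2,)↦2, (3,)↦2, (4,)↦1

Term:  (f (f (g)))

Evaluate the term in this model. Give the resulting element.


  g = 0
  (f (g)) = f(0,) = 0
  (f (f (g))) = f(0,) = 0

value = 0


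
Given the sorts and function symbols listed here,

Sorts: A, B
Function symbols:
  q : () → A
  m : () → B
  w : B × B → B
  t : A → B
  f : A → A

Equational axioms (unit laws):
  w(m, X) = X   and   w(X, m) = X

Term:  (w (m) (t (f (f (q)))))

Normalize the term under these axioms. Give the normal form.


1. (w (m) (t (f (f (q)))))  →  (t (f (f (q))))

normal form = (t (f (f (q))))


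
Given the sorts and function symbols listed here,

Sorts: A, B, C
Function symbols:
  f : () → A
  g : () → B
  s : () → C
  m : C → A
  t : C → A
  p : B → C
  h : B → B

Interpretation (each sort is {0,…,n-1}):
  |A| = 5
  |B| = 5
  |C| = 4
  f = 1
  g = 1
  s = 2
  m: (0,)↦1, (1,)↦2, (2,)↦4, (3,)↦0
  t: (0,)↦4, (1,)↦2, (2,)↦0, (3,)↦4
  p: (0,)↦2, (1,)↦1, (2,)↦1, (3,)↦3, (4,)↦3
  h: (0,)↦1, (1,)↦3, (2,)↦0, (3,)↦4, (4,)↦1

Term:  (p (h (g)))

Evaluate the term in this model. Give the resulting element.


value = 3

  g = 1
  (h (g)) = h(1,) = 3
  (p (h (g))) = p(3,) = 3


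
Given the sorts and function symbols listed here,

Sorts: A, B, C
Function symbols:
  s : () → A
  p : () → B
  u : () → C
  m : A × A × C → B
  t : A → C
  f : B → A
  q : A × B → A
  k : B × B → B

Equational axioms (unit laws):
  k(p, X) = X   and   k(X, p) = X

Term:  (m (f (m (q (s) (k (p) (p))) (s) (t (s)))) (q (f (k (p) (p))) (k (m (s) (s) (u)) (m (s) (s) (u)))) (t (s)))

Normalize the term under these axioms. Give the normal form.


1. (m (f (m (q (s) (k (p) (p))) (s) (t (s)))) (q (f (k (p) (p))) (k (m (s) (s) (u)) (m (s) (s) (u)))) (t (s)))  →  (m (f (m (q (s) (p)) (s) (t (s)))) (q (f (k (p) (p))) (k (m (s) (s) (u)) (m (s) (s) (u)))) (t (s)))
2. (m (f (m (q (s) (p)) (s) (t (s)))) (q (f (k (p) (p))) (k (m (s) (s) (u)) (m (s) (s) (u)))) (t (s)))  →  (m (f (m (q (s) (p)) (s) (t (s)))) (q (f (p)) (k (m (s) (s) (u)) (m (s) (s) (u)))) (t (s)))

normal form = (m (f (m (q (s) (p)) (s) (t (s)))) (q (f (p)) (k (m (s) (s) (u)) (m (s) (s) (u)))) (t (s)))


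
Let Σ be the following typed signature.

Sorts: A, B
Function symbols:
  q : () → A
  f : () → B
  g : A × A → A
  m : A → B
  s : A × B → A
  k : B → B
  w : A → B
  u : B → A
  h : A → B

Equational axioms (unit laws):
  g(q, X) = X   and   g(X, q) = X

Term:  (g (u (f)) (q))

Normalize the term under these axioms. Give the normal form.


1. (g (u (f)) (q))  →  (u (f))

normal form = (u (f))


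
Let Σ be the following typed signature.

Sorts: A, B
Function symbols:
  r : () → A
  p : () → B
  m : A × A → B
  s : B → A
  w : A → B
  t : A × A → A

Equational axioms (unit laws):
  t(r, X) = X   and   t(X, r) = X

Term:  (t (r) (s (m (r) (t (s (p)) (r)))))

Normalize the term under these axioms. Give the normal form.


1. (t (r) (s (m (r) (t (s (p)) (r)))))  →  (s (m (r) (t (s (p)) (r))))
2. (s (m (r) (t (s (p)) (r))))  →  (s (m (r) (s (p))))

normal form = (s (m (r) (s (p))))


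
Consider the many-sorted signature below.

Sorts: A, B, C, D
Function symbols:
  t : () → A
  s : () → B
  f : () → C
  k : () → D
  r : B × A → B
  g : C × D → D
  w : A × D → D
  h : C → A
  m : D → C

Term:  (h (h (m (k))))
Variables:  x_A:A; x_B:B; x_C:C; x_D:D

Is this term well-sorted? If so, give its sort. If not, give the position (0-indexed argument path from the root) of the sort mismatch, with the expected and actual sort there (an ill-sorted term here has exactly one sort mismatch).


ill-sorted at position [0]: expected C, got A

      (k) : D
    (m (k)) : C
  (h (m (k))) : A
(h (h (m (k)))) : ✗ arg 0 at [0] has sort A, expected C


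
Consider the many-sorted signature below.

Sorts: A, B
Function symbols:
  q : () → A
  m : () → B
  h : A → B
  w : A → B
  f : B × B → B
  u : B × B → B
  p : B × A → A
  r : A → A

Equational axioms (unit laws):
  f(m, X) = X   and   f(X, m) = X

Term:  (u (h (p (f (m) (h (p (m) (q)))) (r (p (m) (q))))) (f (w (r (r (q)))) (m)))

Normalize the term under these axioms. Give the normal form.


normal form = (u (h (p (h (p (m) (q))) (r (p (m) (q))))) (w (r (r (q)))))

1. (u (h (p (f (m) (h (p (m) (q)))) (r (p (m) (q))))) (f (w (r (r (q)))) (m)))  →  (u (h (p (h (p (m) (q))) (r (p (m) (q))))) (f (w (r (r (q)))) (m)))
2. (u (h (p (h (p (m) (q))) (r (p (m) (q))))) (f (w (r (r (q)))) (m)))  →  (u (h (p (h (p (m) (q))) (r (p (m) (q))))) (w (r (r (q)))))


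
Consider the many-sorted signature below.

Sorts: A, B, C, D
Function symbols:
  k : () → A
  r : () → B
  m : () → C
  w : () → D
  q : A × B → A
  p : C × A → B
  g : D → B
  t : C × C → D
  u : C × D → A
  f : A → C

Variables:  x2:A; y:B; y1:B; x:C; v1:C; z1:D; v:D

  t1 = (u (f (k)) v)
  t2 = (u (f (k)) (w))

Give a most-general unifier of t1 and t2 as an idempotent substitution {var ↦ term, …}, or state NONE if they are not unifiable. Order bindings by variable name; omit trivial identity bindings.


{v ↦ (w)}


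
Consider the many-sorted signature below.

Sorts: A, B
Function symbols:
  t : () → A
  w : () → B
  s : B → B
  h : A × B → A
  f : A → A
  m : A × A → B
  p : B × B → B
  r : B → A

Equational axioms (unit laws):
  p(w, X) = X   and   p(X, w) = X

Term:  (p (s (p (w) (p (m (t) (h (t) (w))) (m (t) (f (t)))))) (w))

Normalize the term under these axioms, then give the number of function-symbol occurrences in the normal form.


1. (p (s (p (w) (p (m (t) (h (t) (w))) (m (t) (f (t)))))) (w))  →  (s (p (w) (p (m (t) (h (t) (w))) (m (t) (f (t))))))
2. (s (p (w) (p (m (t) (h (t) (w))) (m (t) (f (t))))))  →  (s (p (m (t) (h (t) (w))) (m (t) (f (t)))))
normal form: (s (p (m (t) (h (t) (w))) (m (t) (f (t)))))

size = 11


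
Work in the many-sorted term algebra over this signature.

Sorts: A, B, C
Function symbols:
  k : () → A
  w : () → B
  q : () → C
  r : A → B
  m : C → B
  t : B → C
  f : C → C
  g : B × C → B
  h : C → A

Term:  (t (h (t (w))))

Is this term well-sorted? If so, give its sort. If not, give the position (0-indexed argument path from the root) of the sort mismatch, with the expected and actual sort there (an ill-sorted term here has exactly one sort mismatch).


ill-sorted at position [0]: expected B, got A

      (w) : B
    (t (w)) : C
  (h (t (w))) : A
(t (h (t (w)))) : ✗ arg 0 at [0] has sort A, expected B


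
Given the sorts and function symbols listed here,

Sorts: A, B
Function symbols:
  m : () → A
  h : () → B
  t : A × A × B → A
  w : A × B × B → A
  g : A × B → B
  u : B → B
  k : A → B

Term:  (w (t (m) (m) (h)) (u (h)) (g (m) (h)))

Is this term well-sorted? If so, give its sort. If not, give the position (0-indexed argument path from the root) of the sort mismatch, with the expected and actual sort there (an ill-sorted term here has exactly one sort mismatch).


    (m) : A
    (m) : A
    (h) : B
  (t (m) (m) (h)) : A
    (h) : B
  (u (h)) : B
    (m) : A
    (h) : B
  (g (m) (h)) : B
(w (t (m) (m) (h)) (u (h)) (g (m) (h))) : A

well-sorted; sort = A


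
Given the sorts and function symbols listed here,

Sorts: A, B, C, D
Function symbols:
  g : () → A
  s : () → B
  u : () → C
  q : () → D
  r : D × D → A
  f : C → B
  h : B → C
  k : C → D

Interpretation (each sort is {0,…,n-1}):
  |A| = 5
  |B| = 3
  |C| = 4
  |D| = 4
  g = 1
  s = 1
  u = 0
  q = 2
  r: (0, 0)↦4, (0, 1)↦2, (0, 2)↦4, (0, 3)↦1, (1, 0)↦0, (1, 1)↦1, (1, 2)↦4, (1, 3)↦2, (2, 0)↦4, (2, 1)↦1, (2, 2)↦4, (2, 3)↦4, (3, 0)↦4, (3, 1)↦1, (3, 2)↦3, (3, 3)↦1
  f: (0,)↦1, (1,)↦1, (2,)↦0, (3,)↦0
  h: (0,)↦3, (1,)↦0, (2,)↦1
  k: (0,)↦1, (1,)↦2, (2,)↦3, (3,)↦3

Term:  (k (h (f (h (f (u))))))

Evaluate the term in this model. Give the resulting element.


value = 1

  u = 0
  (f (u)) = f(0,) = 1
  (h (f (u))) = h(1,) = 0
  (f (h (f (u)))) = f(0,) = 1
  (h (f (h (f (u))))) = h(1,) = 0
  (k (h (f (h (f (u)))))) = k(0,) = 1


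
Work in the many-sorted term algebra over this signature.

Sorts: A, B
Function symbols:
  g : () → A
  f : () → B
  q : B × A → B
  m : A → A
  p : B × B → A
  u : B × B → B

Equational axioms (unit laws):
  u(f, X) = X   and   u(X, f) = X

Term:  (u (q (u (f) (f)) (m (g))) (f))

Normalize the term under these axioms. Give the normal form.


normal form = (q (f) (m (g)))

1. (u (q (u (f) (f)) (m (g))) (f))  →  (q (u (f) (f)) (m (g)))
2. (q (u (f) (f)) (m (g)))  →  (q (f) (m (g)))


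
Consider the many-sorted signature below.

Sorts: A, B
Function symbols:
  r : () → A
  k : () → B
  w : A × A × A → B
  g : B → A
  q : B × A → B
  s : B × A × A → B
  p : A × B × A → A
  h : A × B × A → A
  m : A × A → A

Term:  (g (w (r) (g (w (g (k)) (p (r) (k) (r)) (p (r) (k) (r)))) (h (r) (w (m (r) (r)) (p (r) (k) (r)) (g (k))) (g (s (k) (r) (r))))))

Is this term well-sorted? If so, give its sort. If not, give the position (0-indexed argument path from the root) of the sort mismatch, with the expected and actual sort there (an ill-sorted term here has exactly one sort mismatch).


well-sorted; sort = A

    (r) : A
          (k) : B
        (g (k)) : A
          (r) : A
          (k) : B
          (r) : A
        (p (r) (k) (r)) : A
          (r) : A
          (k) : B
          (r) : A
        (p (r) (k) (r)) : A
      (w (g (k)) (p (r) (k) (r)) (p (r) (k) (r))) : B
    (g (w (g (k)) (p (r) (k) (r)) (p (r) (k) (r)))) : A
      (r) : A
          (r) : A
          (r) : A
        (m (r) (r)) : A
          (r) : A
          (k) : B
          (r) : A
        (p (r) (k) (r)) : A
          (k) : B
        (g (k)) : A
      (w (m (r) (r)) (p (r) (k) (r)) (g (k))) : B
          (k) : B
          (r) : A
          (r) : A
        (s (k) (r) (r)) : B
      (g (s (k) (r) (r))) : A
    (h (r) (w (m (r) (r)) (p (r) (k) (r)) (g (k))) (g (s (k) (r) (r)))) : A
  (w (r) (g (w (g (k)) (p (r) (k) (r)) (p (r) (k) (r)))) (h (r) (w (m (r) (r)) (p (r) (k) (r)) (g (k))) (g (s (k) (r) (r))))) : B
(g (w (r) (g (w (g (k)) (p (r) (k) (r)) (p (r) (k) (r)))) (h (r) (w (m (r) (r)) (p (r) (k) (r)) (g (k))) (g (s (k) (r) (r)))))) : A


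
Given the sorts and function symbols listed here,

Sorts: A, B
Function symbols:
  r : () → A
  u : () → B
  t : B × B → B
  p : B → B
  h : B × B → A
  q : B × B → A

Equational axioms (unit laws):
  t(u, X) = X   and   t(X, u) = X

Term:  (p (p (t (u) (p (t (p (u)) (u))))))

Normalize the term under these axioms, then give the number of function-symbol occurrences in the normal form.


size = 5

1. (p (p (t (u) (p (t (p (u)) (u))))))  →  (p (p (p (t (p (u)) (u)))))
2. (p (p (p (t (p (u)) (u)))))  →  (p (p (p (p (u)))))
normal form: (p (p (p (p (u)))))


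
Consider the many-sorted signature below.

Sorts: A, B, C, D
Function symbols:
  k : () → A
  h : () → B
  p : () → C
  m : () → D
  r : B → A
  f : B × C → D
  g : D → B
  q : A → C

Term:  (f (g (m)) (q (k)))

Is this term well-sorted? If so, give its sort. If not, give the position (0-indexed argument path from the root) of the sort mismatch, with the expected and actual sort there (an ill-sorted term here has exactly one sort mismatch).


    (m) : D
  (g (m)) : B
    (k) : A
  (q (k)) : C
(f (g (m)) (q (k))) : D

well-sorted; sort = D


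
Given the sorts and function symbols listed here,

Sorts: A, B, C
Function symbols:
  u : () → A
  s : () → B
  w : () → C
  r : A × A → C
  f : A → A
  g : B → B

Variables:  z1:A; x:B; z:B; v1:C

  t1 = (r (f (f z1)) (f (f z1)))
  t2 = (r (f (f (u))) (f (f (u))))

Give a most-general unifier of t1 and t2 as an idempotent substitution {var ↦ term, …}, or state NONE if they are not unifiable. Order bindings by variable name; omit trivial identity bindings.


{z1 ↦ (u)}


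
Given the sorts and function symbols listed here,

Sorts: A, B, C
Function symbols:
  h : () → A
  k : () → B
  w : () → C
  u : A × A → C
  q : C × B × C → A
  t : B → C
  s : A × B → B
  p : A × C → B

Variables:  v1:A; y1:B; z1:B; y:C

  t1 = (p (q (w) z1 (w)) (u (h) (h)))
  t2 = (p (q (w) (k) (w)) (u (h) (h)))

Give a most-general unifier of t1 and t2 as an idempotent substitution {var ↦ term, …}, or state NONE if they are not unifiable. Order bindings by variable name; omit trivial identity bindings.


{z1 ↦ (k)}


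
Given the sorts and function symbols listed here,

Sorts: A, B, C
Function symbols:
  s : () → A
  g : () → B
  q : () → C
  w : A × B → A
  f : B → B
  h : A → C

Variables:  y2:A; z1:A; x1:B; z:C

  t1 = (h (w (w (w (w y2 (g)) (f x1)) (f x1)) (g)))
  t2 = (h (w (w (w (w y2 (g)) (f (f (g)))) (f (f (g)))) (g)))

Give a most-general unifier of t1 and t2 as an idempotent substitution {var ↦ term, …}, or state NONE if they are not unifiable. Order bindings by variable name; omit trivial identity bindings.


{x1 ↦ (f (g))}


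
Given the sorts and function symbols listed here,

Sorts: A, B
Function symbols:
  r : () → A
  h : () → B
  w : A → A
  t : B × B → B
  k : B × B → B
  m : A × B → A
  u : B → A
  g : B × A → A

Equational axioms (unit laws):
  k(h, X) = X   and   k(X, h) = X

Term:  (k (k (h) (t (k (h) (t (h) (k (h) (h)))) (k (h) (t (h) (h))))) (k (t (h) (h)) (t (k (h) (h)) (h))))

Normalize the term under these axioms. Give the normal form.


1. (k (k (h) (t (k (h) (t (h) (k (h) (h)))) (k (h) (t (h) (h))))) (k (t (h) (h)) (t (k (h) (h)) (h))))  →  (k (t (k (h) (t (h) (k (h) (h)))) (k (h) (t (h) (h)))) (k (t (h) (h)) (t (k (h) (h)) (h))))
2. (k (t (k (h) (t (h) (k (h) (h)))) (k (h) (t (h) (h)))) (k (t (h) (h)) (t (k (h) (h)) (h))))  →  (k (t (t (h) (k (h) (h))) (k (h) (t (h) (h)))) (k (t (h) (h)) (t (k (h) (h)) (h))))
3. (k (t (t (h) (k (h) (h))) (k (h) (t (h) (h)))) (k (t (h) (h)) (t (k (h) (h)) (h))))  →  (k (t (t (h) (h)) (k (h) (t (h) (h)))) (k (t (h) (h)) (t (k (h) (h)) (h))))
4. (k (t (t (h) (h)) (k (h) (t (h) (h)))) (k (t (h) (h)) (t (k (h) (h)) (h))))  →  (k (t (t (h) (h)) (t (h) (h))) (k (t (h) (h)) (t (k (h) (h)) (h))))
5. (k (t (t (h) (h)) (t (h) (h))) (k (t (h) (h)) (t (k (h) (h)) (h))))  →  (k (t (t (h) (h)) (t (h) (h))) (k (t (h) (h)) (t (h) (h))))

normal form = (k (t (t (h) (h)) (t (h) (h))) (k (t (h) (h)) (t (h) (h))))


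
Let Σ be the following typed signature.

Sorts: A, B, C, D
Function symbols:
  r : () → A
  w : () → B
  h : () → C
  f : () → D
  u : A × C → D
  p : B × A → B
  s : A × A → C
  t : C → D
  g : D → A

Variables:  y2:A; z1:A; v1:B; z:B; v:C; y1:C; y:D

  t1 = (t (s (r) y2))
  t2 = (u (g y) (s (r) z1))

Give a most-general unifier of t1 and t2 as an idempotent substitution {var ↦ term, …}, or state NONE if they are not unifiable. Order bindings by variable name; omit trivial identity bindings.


head clash or occurs-check failure — not unifiable

NONE (not unifiable)


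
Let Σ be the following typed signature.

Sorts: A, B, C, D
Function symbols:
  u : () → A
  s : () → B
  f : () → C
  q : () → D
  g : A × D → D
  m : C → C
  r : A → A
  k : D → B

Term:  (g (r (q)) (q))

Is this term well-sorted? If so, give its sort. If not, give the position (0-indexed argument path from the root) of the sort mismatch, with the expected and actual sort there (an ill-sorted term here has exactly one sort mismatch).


ill-sorted at position [0, 0]: expected A, got D

    (q) : D
  (r (q)) : ✗ arg 0 at [0, 0] has sort D, expected A
  (q) : D


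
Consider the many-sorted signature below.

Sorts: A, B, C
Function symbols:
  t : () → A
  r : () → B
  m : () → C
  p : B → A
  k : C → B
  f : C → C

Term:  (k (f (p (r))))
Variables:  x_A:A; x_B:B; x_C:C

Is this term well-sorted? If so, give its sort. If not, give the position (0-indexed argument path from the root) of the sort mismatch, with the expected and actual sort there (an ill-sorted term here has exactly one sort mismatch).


ill-sorted at position [0, 0]: expected C, got A

      (r) : B
    (p (r)) : A
  (f (p (r))) : ✗ arg 0 at [0, 0] has sort A, expected C


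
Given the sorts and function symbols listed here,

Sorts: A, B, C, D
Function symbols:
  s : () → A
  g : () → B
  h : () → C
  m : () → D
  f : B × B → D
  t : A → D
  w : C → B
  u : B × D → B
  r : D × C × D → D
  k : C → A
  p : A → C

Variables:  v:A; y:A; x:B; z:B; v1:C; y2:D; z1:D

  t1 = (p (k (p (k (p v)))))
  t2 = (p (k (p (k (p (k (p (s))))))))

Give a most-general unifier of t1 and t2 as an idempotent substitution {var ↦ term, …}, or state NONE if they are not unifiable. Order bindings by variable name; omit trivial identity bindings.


{v ↦ (k (p (s)))}


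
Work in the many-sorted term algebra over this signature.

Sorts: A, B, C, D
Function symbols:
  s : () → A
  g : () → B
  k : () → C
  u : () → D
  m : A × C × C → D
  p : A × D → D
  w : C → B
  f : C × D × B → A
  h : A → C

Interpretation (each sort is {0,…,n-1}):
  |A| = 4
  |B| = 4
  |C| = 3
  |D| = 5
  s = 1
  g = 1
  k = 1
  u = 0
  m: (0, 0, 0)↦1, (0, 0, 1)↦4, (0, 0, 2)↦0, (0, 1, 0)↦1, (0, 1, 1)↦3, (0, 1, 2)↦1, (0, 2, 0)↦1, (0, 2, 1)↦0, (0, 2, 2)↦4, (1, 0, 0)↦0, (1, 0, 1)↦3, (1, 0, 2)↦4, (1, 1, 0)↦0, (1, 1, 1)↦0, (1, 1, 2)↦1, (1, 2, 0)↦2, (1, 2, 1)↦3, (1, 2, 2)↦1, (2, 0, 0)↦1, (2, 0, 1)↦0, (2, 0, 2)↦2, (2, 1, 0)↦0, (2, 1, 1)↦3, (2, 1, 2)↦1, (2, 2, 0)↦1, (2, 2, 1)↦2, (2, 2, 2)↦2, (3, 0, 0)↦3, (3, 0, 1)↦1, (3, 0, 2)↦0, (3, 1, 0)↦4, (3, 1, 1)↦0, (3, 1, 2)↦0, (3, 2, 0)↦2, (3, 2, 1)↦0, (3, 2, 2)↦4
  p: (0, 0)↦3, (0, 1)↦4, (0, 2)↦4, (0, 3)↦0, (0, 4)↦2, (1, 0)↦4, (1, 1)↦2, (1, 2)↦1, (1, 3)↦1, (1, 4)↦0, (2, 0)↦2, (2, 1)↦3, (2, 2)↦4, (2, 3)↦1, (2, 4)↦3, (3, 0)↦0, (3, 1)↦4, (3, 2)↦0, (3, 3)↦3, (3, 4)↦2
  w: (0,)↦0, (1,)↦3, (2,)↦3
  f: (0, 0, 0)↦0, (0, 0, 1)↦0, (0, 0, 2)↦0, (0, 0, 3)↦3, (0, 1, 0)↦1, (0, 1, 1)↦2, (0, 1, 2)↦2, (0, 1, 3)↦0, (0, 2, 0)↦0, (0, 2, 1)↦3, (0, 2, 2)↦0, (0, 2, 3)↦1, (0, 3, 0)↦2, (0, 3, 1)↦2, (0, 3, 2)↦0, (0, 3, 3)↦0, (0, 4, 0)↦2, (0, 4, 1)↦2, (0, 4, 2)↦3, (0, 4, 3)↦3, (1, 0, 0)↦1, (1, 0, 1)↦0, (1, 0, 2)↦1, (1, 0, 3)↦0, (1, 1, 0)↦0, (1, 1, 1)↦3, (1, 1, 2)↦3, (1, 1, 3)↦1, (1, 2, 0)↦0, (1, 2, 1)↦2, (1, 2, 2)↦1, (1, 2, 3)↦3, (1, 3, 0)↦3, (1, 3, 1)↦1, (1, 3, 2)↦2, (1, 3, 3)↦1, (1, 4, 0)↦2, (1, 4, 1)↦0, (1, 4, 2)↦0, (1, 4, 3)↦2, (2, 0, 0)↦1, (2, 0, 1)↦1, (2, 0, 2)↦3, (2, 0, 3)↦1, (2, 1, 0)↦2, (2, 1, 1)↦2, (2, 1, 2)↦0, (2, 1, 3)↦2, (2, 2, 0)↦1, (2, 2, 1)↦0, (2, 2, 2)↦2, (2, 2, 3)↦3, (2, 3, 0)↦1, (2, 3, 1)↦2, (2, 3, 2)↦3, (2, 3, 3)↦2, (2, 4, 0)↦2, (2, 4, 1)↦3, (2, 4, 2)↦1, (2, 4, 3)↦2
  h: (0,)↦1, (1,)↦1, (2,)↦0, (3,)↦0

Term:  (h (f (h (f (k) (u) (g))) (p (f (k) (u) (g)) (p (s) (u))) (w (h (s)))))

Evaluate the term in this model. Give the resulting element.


  k = 1
  u = 0
  g = 1
  (f (k) (u) (g)) = f(1, 0, 1) = 0
  (h (f (k) (u) (g))) = h(0,) = 1
  k = 1
  u = 0
  g = 1
  (f (k) (u) (g)) = f(1, 0, 1) = 0
  s = 1
  u = 0
  (p (s) (u)) = p(1, 0) = 4
  (p (f (k) (u) (g)) (p (s) (u))) = p(0, 4) = 2
  s = 1
  (h (s)) = h(1,) = 1
  (w (h (s))) = w(1,) = 3
  (f (h (f (k) (u) (g))) (p (f (k) (u) (g)) (p (s) (u))) (w (h (s)))) = f(1, 2, 3) = 3
  (h (f (h (f (k) (u) (g))) (p (f (k) (u) (g)) (p (s) (u))) (w (h (s))))) = h(3,) = 0

value = 0


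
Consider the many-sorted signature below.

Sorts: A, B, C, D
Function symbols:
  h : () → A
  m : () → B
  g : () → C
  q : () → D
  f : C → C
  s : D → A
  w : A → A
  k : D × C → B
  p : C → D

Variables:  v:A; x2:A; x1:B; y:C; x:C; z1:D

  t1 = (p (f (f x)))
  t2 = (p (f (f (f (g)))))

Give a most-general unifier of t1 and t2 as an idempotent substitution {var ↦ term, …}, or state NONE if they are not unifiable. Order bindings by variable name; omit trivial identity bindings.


{x ↦ (f (g))}


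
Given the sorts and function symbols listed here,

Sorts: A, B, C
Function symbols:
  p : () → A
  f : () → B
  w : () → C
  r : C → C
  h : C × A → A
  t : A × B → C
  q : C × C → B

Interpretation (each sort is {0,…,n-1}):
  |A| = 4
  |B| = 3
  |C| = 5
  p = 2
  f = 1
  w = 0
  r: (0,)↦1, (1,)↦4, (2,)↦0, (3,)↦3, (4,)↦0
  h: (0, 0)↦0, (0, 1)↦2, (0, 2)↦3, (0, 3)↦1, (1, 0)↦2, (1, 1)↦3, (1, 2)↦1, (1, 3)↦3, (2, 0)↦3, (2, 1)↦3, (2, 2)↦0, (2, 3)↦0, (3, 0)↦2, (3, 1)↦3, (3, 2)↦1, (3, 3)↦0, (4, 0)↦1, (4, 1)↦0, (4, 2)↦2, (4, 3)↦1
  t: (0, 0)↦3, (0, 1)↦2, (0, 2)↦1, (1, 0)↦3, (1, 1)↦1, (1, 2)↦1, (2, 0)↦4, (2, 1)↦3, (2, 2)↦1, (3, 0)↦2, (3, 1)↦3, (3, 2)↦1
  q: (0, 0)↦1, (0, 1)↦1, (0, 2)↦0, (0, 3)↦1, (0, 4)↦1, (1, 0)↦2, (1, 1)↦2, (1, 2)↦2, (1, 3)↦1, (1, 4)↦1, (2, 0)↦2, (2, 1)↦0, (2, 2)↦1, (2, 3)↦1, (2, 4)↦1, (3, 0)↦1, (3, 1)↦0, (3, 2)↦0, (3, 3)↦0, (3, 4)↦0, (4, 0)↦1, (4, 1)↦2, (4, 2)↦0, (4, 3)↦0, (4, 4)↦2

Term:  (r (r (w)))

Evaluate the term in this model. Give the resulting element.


value = 4

  w = 0
  (r (w)) = r(0,) = 1
  (r (r (w))) = r(1,) = 4


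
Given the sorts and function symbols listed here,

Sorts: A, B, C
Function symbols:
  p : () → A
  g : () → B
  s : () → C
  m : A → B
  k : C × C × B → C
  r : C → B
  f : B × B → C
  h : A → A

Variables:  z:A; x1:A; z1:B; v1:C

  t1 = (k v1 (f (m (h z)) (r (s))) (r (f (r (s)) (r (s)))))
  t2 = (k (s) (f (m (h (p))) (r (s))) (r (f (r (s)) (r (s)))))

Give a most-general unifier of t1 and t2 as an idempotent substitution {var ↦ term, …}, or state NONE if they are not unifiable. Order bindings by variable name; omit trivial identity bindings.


{v1 ↦ (s), z ↦ (p)}


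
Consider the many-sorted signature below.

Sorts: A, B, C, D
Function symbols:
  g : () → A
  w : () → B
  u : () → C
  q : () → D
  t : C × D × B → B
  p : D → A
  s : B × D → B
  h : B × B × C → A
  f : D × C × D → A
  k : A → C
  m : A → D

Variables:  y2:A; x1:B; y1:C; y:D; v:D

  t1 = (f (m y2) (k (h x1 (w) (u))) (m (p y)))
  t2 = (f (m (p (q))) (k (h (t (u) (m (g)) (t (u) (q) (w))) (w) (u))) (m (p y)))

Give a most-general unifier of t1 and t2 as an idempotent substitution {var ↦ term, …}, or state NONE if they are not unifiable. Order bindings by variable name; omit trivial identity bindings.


{x1 ↦ (t (u) (m (g)) (t (u) (q) (w))), y2 ↦ (p (q))}


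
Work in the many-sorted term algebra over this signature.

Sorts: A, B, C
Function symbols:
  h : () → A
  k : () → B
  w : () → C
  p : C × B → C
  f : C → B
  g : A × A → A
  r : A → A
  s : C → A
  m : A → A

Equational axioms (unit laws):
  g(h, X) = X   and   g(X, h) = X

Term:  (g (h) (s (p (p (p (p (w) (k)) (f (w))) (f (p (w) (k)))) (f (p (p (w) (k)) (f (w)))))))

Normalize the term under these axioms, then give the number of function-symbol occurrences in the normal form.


1. (g (h) (s (p (p (p (p (w) (k)) (f (w))) (f (p (w) (k)))) (f (p (p (w) (k)) (f (w)))))))  →  (s (p (p (p (p (w) (k)) (f (w))) (f (p (w) (k)))) (f (p (p (w) (k)) (f (w))))))
normal form: (s (p (p (p (p (w) (k)) (f (w))) (f (p (w) (k)))) (f (p (p (w) (k)) (f (w))))))

size = 20


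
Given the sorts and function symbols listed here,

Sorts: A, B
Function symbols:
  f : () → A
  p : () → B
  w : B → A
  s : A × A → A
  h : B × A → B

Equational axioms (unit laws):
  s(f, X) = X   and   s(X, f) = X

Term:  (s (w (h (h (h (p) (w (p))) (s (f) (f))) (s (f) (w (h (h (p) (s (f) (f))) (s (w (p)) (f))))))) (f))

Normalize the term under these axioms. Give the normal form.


1. (s (w (h (h (h (p) (w (p))) (s (f) (f))) (s (f) (w (h (h (p) (s (f) (f))) (s (w (p)) (f))))))) (f))  →  (w (h (h (h (p) (w (p))) (s (f) (f))) (s (f) (w (h (h (p) (s (f) (f))) (s (w (p)) (f)))))))
2. (w (h (h (h (p) (w (p))) (s (f) (f))) (s (f) (w (h (h (p) (s (f) (f))) (s (w (p)) (f)))))))  →  (w (h (h (h (p) (w (p))) (f)) (s (f) (w (h (h (p) (s (f) (f))) (s (w (p)) (f)))))))
3. (w (h (h (h (p) (w (p))) (f)) (s (f) (w (h (h (p) (s (f) (f))) (s (w (p)) (f)))))))  →  (w (h (h (h (p) (w (p))) (f)) (w (h (h (p) (s (f) (f))) (s (w (p)) (f))))))
4. (w (h (h (h (p) (w (p))) (f)) (w (h (h (p) (s (f) (f))) (s (w (p)) (f))))))  →  (w (h (h (h (p) (w (p))) (f)) (w (h (h (p) (f)) (s (w (p)) (f))))))
5. (w (h (h (h (p) (w (p))) (f)) (w (h (h (p) (f)) (s (w (p)) (f))))))  →  (w (h (h (h (p) (w (p))) (f)) (w (h (h (p) (f)) (w (p))))))

normal form = (w (h (h (h (p) (w (p))) (f)) (w (h (h (p) (f)) (w (p))))))


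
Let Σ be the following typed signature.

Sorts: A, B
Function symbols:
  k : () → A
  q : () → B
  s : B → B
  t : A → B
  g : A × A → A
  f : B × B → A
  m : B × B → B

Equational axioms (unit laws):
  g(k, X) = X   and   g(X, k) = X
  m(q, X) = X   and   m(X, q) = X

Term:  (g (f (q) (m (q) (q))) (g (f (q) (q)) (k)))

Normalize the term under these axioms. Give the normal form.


normal form = (g (f (q) (q)) (f (q) (q)))

1. (g (f (q) (m (q) (q))) (g (f (q) (q)) (k)))  →  (g (f (q) (q)) (g (f (q) (q)) (k)))
2. (g (f (q) (q)) (g (f (q) (q)) (k)))  →  (g (f (q) (q)) (f (q) (q)))


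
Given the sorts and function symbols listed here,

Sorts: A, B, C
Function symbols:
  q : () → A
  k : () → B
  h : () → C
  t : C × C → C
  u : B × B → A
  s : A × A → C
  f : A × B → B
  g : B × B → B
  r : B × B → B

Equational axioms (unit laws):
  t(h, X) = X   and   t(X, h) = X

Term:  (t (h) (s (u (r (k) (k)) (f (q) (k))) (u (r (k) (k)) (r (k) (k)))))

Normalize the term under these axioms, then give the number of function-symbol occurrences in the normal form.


1. (t (h) (s (u (r (k) (k)) (f (q) (k))) (u (r (k) (k)) (r (k) (k)))))  →  (s (u (r (k) (k)) (f (q) (k))) (u (r (k) (k)) (r (k) (k))))
normal form: (s (u (r (k) (k)) (f (q) (k))) (u (r (k) (k)) (r (k) (k))))

size = 15


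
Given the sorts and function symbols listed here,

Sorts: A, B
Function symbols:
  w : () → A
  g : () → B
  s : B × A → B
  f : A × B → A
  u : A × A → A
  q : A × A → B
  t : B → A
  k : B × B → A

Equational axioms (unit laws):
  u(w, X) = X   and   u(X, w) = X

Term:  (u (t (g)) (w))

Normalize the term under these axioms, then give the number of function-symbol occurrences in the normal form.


size = 2

1. (u (t (g)) (w))  →  (t (g))
normal form: (t (g))


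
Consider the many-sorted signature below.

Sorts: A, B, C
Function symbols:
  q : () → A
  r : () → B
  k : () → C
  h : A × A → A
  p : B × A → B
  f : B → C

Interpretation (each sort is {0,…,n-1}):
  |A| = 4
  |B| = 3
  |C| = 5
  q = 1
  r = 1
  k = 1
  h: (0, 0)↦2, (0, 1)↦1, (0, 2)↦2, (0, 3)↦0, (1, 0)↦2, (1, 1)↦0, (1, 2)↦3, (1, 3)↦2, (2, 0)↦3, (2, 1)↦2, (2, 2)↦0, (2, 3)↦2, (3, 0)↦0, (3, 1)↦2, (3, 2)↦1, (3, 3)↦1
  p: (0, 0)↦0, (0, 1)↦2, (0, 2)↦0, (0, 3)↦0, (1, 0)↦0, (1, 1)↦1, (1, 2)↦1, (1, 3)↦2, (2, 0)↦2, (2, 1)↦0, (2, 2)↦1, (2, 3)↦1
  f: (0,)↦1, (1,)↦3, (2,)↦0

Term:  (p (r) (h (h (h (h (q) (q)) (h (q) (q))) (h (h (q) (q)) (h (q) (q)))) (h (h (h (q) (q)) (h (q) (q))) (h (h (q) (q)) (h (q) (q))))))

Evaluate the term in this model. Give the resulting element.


  r = 1
  q = 1
  q = 1
  (h (q) (q)) = h(1, 1) = 0
  q = 1
  q = 1
  (h (q) (q)) = h(1, 1) = 0
  (h (h (q) (q)) (h (q) (q))) = h(0, 0) = 2
  q = 1
  q = 1
  (h (q) (q)) = h(1, 1) = 0
  q = 1
  q = 1
  (h (q) (q)) = h(1, 1) = 0
  (h (h (q) (q)) (h (q) (q))) = h(0, 0) = 2
  (h (h (h (q) (q)) (h (q) (q))) (h (h (q) (q)) (h (q) (q)))) = h(2, 2) = 0
  q = 1
  q = 1
  (h (q) (q)) = h(1, 1) = 0
  q = 1
  q = 1
  (h (q) (q)) = h(1, 1) = 0
  (h (h (q) (q)) (h (q) (q))) = h(0, 0) = 2
  q = 1
  q = 1
  (h (q) (q)) = h(1, 1) = 0
  q = 1
  q = 1
  (h (q) (q)) = h(1, 1) = 0
  (h (h (q) (q)) (h (q) (q))) = h(0, 0) = 2
  (h (h (h (q) (q)) (h (q) (q))) (h (h (q) (q)) (h (q) (q)))) = h(2, 2) = 0
  (h (h (h (h (q) (q)) (h (q) (q))) (h (h (q) (q)) (h (q) (q)))) (h (h (h (q) (q)) (h (q) (q))) (h (h (q) (q)) (h (q) (q))))) = h(0, 0) = 2
  (p (r) (h (h (h (h (q) (q)) (h (q) (q))) (h (h (q) (q)) (h (q) (q)))) (h (h (h (q) (q)) (h (q) (q))) (h (h (q) (q)) (h (q) (q)))))) = p(1, 2) = 1

value = 1


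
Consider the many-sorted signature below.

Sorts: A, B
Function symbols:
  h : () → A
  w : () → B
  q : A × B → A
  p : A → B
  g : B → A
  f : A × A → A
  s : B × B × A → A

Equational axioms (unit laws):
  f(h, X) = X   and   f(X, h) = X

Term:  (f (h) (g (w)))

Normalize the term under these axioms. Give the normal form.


1. (f (h) (g (w)))  →  (g (w))

normal form = (g (w))


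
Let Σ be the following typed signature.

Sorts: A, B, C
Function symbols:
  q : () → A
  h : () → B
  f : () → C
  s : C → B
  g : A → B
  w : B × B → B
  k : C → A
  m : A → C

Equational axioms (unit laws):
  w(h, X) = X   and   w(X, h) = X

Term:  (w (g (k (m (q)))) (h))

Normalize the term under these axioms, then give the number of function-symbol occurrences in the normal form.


size = 4

1. (w (g (k (m (q)))) (h))  →  (g (k (m (q))))
normal form: (g (k (m (q))))


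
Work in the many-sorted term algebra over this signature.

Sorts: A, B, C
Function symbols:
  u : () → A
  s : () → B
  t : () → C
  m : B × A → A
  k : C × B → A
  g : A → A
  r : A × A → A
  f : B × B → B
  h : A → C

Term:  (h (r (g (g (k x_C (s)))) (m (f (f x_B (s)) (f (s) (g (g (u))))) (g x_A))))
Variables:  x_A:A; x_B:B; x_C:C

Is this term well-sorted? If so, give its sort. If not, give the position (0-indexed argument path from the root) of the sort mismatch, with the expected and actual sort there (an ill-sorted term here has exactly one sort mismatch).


ill-sorted at position [0, 1, 0, 1, 1]: expected B, got A

          x_C : C
          (s) : B
        (k x_C (s)) : A
      (g (k x_C (s))) : A
    (g (g (k x_C (s)))) : A
          x_B : B
          (s) : B
        (f x_B (s)) : B
          (s) : B
              (u) : A
            (g (u)) : A
          (g (g (u))) : A
        (f (s) (g (g (u)))) : ✗ arg 1 at [0, 1, 0, 1, 1] has sort A, expected B
        x_A : A
      (g x_A) : A


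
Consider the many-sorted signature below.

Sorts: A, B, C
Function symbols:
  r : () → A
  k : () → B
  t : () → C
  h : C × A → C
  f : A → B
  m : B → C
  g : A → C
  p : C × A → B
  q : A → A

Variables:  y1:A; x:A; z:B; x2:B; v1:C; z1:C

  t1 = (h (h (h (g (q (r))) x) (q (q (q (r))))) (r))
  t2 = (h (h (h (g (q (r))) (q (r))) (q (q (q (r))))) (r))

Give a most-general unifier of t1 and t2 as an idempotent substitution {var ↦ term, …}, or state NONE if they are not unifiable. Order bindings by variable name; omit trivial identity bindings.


{x ↦ (q (r))}


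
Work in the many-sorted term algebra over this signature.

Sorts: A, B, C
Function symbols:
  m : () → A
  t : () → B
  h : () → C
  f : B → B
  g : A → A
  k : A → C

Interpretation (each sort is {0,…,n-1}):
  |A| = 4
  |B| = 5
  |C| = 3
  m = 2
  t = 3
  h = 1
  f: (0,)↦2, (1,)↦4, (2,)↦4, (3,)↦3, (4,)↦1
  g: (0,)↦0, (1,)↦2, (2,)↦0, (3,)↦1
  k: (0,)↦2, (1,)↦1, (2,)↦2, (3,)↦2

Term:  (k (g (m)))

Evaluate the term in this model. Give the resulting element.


value = 2

  m = 2
  (g (m)) = g(2,) = 0
  (k (g (m))) = k(0,) = 2


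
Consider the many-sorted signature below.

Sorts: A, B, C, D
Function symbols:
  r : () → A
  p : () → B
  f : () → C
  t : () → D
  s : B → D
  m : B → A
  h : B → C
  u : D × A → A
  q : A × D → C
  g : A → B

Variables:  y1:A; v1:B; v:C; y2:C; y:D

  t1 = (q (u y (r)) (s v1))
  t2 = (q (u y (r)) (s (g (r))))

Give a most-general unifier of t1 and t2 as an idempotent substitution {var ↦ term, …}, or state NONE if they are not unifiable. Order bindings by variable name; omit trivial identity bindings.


{v1 ↦ (g (r))}
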